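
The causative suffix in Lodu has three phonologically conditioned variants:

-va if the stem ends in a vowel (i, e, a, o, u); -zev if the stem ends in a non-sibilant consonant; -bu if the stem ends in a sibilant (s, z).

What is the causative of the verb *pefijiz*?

pefijizbu

The final sound of *pefijiz* is /z/, which is a sibilant, so the suffix is -bu, giving *pefijizbu*.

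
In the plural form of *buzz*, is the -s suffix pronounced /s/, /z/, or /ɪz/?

/ɪz/

The stem *buzz* ends in a sibilant (/s, z, ʃ, ʒ, tʃ, dʒ/).
The plural suffix surfaces as /ɪz/ after sibilants, /s/ after other voiceless consonants, and /z/ after other voiced sounds.
So the plural -s on *buzz* is pronounced /ɪz/.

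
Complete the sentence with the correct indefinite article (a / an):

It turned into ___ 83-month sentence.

The indefinite article is chosen by the initial *sound* of the following word, not its spelling.
The number *83* is spoken "eighty-…", beginning with /ˈeɪti/ — a vowel sound.
So the article is *an*: It turned into an 83-month sentence.

an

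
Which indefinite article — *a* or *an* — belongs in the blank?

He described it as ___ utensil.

a

The indefinite article is chosen by the initial *sound* of the following word, not its spelling.
*utensil* begins with the sound /juː/ (u pronounced /juː/) — a consonant sound.
So the article is *a*: He described it as a utensil.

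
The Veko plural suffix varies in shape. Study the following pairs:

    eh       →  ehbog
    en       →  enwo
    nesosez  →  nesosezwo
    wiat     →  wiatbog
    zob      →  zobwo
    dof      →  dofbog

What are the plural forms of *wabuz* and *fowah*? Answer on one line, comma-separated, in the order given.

wabuzwo, fowahbog

The suffix is conditioned by the final consonant: -bog when the stem ends in a voiceless consonant (*eh*, *wiat*, *dof*); -wo when the stem ends in a voiced consonant (*en*, *nesosez*, *zob*).
*wabuz* — final consonant /z/ (voiced) → -wo → *wabuzwo*.
Since the final consonant of *fowah* is /h/ (voiceless), it takes -bog, giving *fowahbog*.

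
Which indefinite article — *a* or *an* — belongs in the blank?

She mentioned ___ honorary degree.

an

The indefinite article is chosen by the initial *sound* of the following word, not its spelling.
*honorary* begins with the sound /ɒ/ (silent h) — a vowel sound.
So the article is *an*: She mentioned an honorary degree.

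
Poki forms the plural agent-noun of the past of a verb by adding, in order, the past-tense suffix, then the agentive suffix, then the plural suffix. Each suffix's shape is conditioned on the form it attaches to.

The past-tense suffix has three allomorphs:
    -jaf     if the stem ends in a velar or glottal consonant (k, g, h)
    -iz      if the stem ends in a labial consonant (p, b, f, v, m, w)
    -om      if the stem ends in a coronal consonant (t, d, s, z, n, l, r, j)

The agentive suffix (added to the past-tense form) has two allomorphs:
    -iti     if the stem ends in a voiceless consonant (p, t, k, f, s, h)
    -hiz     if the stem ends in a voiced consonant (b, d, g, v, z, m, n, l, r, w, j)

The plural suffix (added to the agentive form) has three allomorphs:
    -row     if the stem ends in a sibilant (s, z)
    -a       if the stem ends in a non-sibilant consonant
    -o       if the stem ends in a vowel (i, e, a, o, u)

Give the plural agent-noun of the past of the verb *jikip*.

*jikip*: final consonant = /p/, labial → -iz → *jikipiz*.
The final consonant of the past-tense form *jikipiz* is /z/, which is voiced, so the agentive suffix is -hiz, giving *jikipizhiz*.
Since the final sound of the agentive form *jikipizhiz* is /z/ (a sibilant), it takes -row, giving *jikipizhizrow*.

jikipizhizrow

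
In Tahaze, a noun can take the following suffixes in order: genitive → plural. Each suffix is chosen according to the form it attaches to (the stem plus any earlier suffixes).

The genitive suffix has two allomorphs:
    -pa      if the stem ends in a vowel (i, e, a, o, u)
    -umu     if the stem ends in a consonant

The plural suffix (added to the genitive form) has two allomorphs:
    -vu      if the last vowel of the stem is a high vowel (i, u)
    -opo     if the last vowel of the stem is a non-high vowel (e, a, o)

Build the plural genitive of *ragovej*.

Since the final sound of *ragovej* is /j/ (a consonant), it takes -umu, giving *ragovejumu*.
Since the last vowel of the genitive form *ragovejumu* is /u/ (a high vowel), it takes -vu, giving *ragovejumuvu*.

ragovejumuvu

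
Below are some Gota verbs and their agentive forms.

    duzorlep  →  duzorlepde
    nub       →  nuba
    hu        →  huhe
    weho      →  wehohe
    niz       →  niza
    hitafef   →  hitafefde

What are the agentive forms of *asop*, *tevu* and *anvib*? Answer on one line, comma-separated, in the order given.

asopde, tevuhe, anviba

The pattern is voicing of the final sound: -de when the stem ends in a voiceless consonant (*duzorlep*, *hitafef*); -a when the stem ends in a voiced consonant (*nub*, *niz*); -he when the stem ends in a vowel (*hu*, *weho*).
The final sound of *asop* is /p/, which is a voiceless consonant, so the suffix is -de, giving *asopde*.
*tevu*: final sound = /u/, a vowel → -he → *tevuhe*.
*anvib* — final sound /b/ (a voiced consonant) → -a → *anviba*.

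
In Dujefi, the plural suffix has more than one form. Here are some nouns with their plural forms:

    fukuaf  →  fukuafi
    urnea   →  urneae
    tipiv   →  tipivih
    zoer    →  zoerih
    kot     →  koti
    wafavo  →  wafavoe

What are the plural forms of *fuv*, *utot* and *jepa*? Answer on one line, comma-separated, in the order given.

The suffix is conditioned by the final sound: -i when the stem ends in a voiceless consonant (*fukuaf*, *kot*); -ih when the stem ends in a voiced consonant (*tipiv*, *zoer*); -e when the stem ends in a vowel (*urnea*, *wafavo*).
Since the final sound of *fuv* is /v/ (a voiced consonant), it takes -ih, giving *fuvih*.
*utot*: final sound = /t/, a voiceless consonant → -i → *utoti*.
*jepa*: final sound = /a/, a vowel → -e → *jepae*.

fuvih, utoti, jepae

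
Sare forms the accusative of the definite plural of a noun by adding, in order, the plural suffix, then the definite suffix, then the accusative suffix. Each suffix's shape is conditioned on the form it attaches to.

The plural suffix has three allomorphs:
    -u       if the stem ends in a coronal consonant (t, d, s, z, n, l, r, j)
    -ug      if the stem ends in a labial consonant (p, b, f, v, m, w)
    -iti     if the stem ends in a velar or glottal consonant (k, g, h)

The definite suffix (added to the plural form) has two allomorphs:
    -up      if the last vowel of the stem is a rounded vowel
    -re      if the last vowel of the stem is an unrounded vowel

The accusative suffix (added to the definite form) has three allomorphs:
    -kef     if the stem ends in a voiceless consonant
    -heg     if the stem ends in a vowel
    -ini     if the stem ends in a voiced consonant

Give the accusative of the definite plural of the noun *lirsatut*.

lirsatutuupkef

*lirsatut* — final consonant /t/ (coronal) → -u → *lirsatutu*.
Since the last vowel of the plural form *lirsatutu* is /u/ (a rounded vowel), it takes -up, giving *lirsatutuup*.
Since the final sound of the definite form *lirsatutuup* is /p/ (a voiceless consonant), it takes -kef, giving *lirsatutuupkef*.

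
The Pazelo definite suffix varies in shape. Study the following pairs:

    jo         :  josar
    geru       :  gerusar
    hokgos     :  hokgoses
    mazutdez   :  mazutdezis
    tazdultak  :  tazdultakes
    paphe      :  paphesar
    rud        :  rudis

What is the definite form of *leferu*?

leferusar

Looking at the final sound of each stem: -es when the stem ends in a voiceless consonant (*hokgos*, *tazdultak*); -is when the stem ends in a voiced consonant (*mazutdez*, *rud*); -sar when the stem ends in a vowel (*jo*, *geru*, *paphe*).
The final sound of *leferu* is /u/, which is a vowel, so the suffix is -sar, giving *leferusar*.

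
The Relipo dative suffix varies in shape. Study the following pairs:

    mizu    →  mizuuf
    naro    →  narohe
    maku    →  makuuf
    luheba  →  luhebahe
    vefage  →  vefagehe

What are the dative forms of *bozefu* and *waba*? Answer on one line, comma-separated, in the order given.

bozefuuf, wabahe

Looking at the last vowel of each stem: -uf when the last vowel of the stem is a high vowel (*mizu*, *maku*); -he when the last vowel of the stem is a non-high vowel (*naro*, *luheba*, *vefage*).
The last vowel of *bozefu* is /u/, which is a high vowel, so the suffix is -uf, giving *bozefuuf*.
*waba*: last vowel = /a/, a non-high vowel → -he → *wabahe*.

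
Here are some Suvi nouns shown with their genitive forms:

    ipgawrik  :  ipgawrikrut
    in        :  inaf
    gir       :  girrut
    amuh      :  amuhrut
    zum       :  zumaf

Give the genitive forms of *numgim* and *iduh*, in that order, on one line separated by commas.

Looking at the final consonant of each stem: -af when the stem ends in a nasal (*in*, *zum*); -rut when the stem ends in a non-nasal consonant (*ipgawrik*, *gir*, *amuh*).
Since the final consonant of *numgim* is /m/ (a nasal), it takes -af, giving *numgimaf*.
*iduh*: final consonant = /h/, non-nasal → -rut → *iduhrut*.

numgimaf, iduhrut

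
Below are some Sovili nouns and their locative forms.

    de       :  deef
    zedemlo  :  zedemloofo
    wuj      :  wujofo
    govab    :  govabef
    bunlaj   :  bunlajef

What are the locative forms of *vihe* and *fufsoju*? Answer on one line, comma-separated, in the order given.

The alternation tracks the last vowel of the stem — -ofo when the last vowel of the stem is a rounded vowel (*zedemlo*, *wuj*); -ef when the last vowel of the stem is an unrounded vowel (*de*, *govab*, *bunlaj*).
Since the last vowel of *vihe* is /e/ (an unrounded vowel), it takes -ef, giving *viheef*.
*fufsoju* — last vowel /u/ (a rounded vowel) → -ofo → *fufsojuofo*.

viheef, fufsojuofo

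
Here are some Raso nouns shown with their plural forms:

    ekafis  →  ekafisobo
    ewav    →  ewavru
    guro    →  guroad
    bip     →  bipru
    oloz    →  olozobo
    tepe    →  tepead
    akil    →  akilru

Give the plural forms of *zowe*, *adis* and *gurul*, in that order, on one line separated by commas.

zowead, adisobo, gurulru

Looking at the final sound of each stem: -obo when the stem ends in a sibilant (*ekafis*, *oloz*); -ru when the stem ends in a non-sibilant consonant (*ewav*, *bip*, *akil*); -ad when the stem ends in a vowel (*guro*, *tepe*).
Since the final sound of *zowe* is /e/ (a vowel), it takes -ad, giving *zowead*.
Since the final sound of *adis* is /s/ (a sibilant), it takes -obo, giving *adisobo*.
*gurul*: final sound = /l/, a non-sibilant consonant → -ru → *gurulru*.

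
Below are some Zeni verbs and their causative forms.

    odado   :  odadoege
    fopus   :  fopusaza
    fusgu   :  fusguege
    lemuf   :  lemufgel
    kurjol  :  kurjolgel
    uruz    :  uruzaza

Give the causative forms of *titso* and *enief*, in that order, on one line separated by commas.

Looking at the final sound of each stem: -aza when the stem ends in a sibilant (*fopus*, *uruz*); -gel when the stem ends in a non-sibilant consonant (*lemuf*, *kurjol*); -ege when the stem ends in a vowel (*odado*, *fusgu*).
*titso*: final sound = /o/, a vowel → -ege → *titsoege*.
*enief* — final sound /f/ (a non-sibilant consonant) → -gel → *eniefgel*.

titsoege, eniefgel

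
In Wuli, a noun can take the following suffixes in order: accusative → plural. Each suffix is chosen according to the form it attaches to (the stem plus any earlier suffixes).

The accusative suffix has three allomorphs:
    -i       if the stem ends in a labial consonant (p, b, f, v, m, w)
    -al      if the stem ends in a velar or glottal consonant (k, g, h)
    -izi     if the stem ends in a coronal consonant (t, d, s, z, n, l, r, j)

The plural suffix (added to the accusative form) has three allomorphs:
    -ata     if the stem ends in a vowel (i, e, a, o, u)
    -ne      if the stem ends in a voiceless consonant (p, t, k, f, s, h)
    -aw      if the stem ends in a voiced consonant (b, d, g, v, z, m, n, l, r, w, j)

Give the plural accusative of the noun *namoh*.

The final consonant of *namoh* is /h/, which is velar/glottal, so the accusative suffix is -al, giving *namohal*.
The accusative form *namohal* — final sound /l/ (a voiced consonant) → -aw → *namohalaw*.

namohalaw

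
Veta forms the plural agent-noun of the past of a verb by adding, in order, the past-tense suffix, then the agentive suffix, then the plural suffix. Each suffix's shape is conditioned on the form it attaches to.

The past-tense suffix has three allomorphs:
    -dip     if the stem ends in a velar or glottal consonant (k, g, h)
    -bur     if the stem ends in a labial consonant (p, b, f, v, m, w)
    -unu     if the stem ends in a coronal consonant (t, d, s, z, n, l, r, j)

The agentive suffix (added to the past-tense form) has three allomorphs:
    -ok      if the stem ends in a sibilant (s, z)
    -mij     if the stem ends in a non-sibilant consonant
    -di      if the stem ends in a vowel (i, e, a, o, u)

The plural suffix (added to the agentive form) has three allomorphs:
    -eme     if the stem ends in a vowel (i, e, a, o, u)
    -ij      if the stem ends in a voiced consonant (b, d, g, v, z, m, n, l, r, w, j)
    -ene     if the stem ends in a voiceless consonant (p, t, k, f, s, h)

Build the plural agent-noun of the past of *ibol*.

Since the final consonant of *ibol* is /l/ (coronal), it takes -unu, giving *ibolunu*.
Since the final sound of the past-tense form *ibolunu* is /u/ (a vowel), it takes -di, giving *ibolunudi*.
Since the final sound of the agentive form *ibolunudi* is /i/ (a vowel), it takes -eme, giving *ibolunudieme*.

ibolunudieme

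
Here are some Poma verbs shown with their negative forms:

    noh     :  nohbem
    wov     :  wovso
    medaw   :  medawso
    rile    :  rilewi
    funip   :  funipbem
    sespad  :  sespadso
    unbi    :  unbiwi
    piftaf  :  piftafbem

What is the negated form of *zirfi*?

zirfiwi

The alternation tracks the final sound of the stem — -bem when the stem ends in a voiceless consonant (*noh*, *funip*, *piftaf*); -so when the stem ends in a voiced consonant (*wov*, *medaw*, *sespad*); -wi when the stem ends in a vowel (*rile*, *unbi*).
*zirfi* — final sound /i/ (a vowel) → -wi → *zirfiwi*.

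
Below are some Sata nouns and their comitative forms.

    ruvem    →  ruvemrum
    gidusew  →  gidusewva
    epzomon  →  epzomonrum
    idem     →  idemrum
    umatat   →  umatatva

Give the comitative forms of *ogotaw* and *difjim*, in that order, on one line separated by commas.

The suffix is conditioned by the final consonant: -rum when the stem ends in a nasal (*ruvem*, *epzomon*, *idem*); -va when the stem ends in a non-nasal consonant (*gidusew*, *umatat*).
The final consonant of *ogotaw* is /w/, which is non-nasal, so the suffix is -va, giving *ogotawva*.
*difjim* — final consonant /m/ (a nasal) → -rum → *difjimrum*.

ogotawva, difjimrum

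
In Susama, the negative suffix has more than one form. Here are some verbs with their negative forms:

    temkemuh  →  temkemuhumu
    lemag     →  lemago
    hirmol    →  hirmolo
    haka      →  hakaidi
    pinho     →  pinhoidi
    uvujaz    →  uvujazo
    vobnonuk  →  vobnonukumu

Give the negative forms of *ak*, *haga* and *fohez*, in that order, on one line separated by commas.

akumu, hagaidi, fohezo

The pattern is voicing of the final sound: -umu when the stem ends in a voiceless consonant (*temkemuh*, *vobnonuk*); -o when the stem ends in a voiced consonant (*lemag*, *hirmol*, *uvujaz*); -idi when the stem ends in a vowel (*haka*, *pinho*).
*ak* — final sound /k/ (a voiceless consonant) → -umu → *akumu*.
*haga*: final sound = /a/, a vowel → -idi → *hagaidi*.
The final sound of *fohez* is /z/, which is a voiced consonant, so the suffix is -o, giving *fohezo*.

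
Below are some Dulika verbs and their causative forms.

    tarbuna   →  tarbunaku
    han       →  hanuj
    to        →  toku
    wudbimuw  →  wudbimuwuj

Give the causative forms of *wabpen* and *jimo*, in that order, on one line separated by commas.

wabpenuj, jimoku

The pattern is consonant vs. vowel: -uj when the stem ends in a consonant (*han*, *wudbimuw*); -ku when the stem ends in a vowel (*tarbuna*, *to*).
*wabpen* — final sound /n/ (a consonant) → -uj → *wabpenuj*.
The final sound of *jimo* is /o/, which is a vowel, so the suffix is -ku, giving *jimoku*.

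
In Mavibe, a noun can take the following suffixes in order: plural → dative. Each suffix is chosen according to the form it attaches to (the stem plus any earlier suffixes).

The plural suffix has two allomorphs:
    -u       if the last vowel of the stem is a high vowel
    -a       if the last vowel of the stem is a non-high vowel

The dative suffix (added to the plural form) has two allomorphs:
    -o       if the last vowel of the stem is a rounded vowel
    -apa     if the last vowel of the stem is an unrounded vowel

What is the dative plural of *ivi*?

Since the last vowel of *ivi* is /i/ (a high vowel), it takes -u, giving *iviu*.
Since the last vowel of the plural form *iviu* is /u/ (a rounded vowel), it takes -o, giving *iviuo*.

iviuo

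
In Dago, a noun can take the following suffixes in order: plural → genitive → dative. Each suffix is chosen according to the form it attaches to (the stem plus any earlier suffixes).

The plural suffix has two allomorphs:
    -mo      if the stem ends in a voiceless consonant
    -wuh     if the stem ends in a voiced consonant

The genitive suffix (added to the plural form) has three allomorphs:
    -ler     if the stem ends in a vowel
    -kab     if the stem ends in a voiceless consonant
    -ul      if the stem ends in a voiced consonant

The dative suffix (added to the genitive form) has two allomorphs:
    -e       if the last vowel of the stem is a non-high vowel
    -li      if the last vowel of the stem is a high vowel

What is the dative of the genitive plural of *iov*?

*iov* — final consonant /v/ (voiced) → -wuh → *iovwuh*.
Since the final sound of the plural form *iovwuh* is /h/ (a voiceless consonant), it takes -kab, giving *iovwuhkab*.
The genitive form *iovwuhkab*: last vowel = /a/, a non-high vowel → -e → *iovwuhkabe*.

iovwuhkabe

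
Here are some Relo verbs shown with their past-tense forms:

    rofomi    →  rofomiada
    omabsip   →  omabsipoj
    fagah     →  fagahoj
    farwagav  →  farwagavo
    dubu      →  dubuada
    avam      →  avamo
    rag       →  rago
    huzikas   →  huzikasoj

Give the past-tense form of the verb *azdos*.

Looking at the final sound of each stem: -oj when the stem ends in a voiceless consonant (*omabsip*, *fagah*, *huzikas*); -o when the stem ends in a voiced consonant (*farwagav*, *avam*, *rag*); -ada when the stem ends in a vowel (*rofomi*, *dubu*).
Since the final sound of *azdos* is /s/ (a voiceless consonant), it takes -oj, giving *azdosoj*.

azdosoj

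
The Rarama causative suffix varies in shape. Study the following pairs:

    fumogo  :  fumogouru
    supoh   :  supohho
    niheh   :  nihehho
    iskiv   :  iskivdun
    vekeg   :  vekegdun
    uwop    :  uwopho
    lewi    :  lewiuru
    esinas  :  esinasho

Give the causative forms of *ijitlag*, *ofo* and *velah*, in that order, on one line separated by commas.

ijitlagdun, ofouru, velahho

Looking at the final sound of each stem: -ho when the stem ends in a voiceless consonant (*supoh*, *niheh*, *uwop*, *esinas*); -dun when the stem ends in a voiced consonant (*iskiv*, *vekeg*); -uru when the stem ends in a vowel (*fumogo*, *lewi*).
*ijitlag*: final sound = /g/, a voiced consonant → -dun → *ijitlagdun*.
*ofo* — final sound /o/ (a vowel) → -uru → *ofouru*.
*velah* — final sound /h/ (a voiceless consonant) → -ho → *velahho*.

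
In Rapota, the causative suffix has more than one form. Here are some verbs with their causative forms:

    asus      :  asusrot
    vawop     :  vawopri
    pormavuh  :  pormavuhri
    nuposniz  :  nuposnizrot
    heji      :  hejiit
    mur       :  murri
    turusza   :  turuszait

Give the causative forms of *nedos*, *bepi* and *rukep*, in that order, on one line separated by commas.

The alternation tracks the final sound of the stem — -rot when the stem ends in a sibilant (*asus*, *nuposniz*); -ri when the stem ends in a non-sibilant consonant (*vawop*, *pormavuh*, *mur*); -it when the stem ends in a vowel (*heji*, *turusza*).
*nedos* — final sound /s/ (a sibilant) → -rot → *nedosrot*.
*bepi*: final sound = /i/, a vowel → -it → *bepiit*.
The final sound of *rukep* is /p/, which is a non-sibilant consonant, so the suffix is -ri, giving *rukepri*.

nedosrot, bepiit, rukepri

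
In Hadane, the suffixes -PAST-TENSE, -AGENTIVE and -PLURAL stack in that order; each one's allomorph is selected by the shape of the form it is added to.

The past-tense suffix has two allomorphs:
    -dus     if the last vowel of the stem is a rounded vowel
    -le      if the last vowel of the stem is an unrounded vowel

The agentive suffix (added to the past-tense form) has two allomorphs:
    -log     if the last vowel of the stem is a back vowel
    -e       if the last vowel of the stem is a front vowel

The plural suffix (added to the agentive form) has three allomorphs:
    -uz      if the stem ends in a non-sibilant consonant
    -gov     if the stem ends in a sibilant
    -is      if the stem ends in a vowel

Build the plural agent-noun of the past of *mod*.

moddusloguz

*mod*: last vowel = /o/, a rounded vowel → -dus → *moddus*.
Since the last vowel of the past-tense form *moddus* is /u/ (a back vowel), it takes -log, giving *modduslog*.
The agentive form *modduslog* — final sound /g/ (a non-sibilant consonant) → -uz → *moddusloguz*.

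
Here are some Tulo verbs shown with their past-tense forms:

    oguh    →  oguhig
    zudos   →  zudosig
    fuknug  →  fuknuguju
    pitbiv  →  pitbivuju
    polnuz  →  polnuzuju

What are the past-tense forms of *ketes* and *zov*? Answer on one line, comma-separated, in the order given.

ketesig, zovuju

The pattern is voicing of the final consonant: -ig when the stem ends in a voiceless consonant (*oguh*, *zudos*); -uju when the stem ends in a voiced consonant (*fuknug*, *pitbiv*, *polnuz*).
Since the final consonant of *ketes* is /s/ (voiceless), it takes -ig, giving *ketesig*.
Since the final consonant of *zov* is /v/ (voiced), it takes -uju, giving *zovuju*.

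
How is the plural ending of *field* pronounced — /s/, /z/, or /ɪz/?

The stem *field* ends in a voiced non-sibilant sound.
The plural suffix surfaces as /ɪz/ after sibilants, /s/ after other voiceless consonants, and /z/ after other voiced sounds.
So the plural -s on *field* is pronounced /z/.

/z/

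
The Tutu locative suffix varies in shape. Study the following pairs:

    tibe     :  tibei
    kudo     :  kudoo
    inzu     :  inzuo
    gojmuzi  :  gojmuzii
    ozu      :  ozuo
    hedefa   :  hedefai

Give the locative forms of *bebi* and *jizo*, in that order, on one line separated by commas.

The suffix is conditioned by the last vowel: -o when the last vowel of the stem is a rounded vowel (*kudo*, *inzu*, *ozu*); -i when the last vowel of the stem is an unrounded vowel (*tibe*, *gojmuzi*, *hedefa*).
*bebi* — last vowel /i/ (an unrounded vowel) → -i → *bebii*.
*jizo* — last vowel /o/ (a rounded vowel) → -o → *jizoo*.

bebii, jizoo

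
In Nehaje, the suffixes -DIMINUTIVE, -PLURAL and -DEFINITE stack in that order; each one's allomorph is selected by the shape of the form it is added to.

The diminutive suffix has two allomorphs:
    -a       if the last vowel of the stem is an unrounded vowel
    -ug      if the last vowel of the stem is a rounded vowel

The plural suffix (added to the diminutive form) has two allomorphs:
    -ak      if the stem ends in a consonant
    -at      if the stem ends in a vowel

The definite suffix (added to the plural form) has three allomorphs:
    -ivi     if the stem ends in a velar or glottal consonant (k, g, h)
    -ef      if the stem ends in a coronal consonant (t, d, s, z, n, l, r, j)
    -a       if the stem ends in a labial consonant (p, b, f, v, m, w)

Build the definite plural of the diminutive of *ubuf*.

ubufugakivi

*ubuf* — last vowel /u/ (a rounded vowel) → -ug → *ubufug*.
Since the final sound of the diminutive form *ubufug* is /g/ (a consonant), it takes -ak, giving *ubufugak*.
The plural form *ubufugak* — final consonant /k/ (velar/glottal) → -ivi → *ubufugakivi*.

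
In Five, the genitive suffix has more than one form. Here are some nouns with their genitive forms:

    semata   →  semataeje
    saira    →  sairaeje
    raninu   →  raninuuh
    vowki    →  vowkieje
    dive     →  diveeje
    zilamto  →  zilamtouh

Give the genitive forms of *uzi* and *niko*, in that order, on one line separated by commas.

uzieje, nikouh

The pattern is rounding harmony: -uh when the last vowel of the stem is a rounded vowel (*raninu*, *zilamto*); -eje when the last vowel of the stem is an unrounded vowel (*semata*, *saira*, *vowki*, *dive*).
The last vowel of *uzi* is /i/, which is an unrounded vowel, so the suffix is -eje, giving *uzieje*.
*niko*: last vowel = /o/, a rounded vowel → -uh → *nikouh*.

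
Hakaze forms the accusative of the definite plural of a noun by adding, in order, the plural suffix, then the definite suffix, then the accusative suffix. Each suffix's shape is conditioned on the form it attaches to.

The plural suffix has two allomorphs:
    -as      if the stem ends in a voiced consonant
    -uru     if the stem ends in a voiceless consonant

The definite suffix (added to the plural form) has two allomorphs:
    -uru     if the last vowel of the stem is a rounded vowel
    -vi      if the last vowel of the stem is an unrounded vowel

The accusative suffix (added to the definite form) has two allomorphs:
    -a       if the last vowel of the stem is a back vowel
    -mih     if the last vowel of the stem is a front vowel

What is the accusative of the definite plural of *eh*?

ehuruurua

*eh*: final consonant = /h/, voiceless → -uru → *ehuru*.
Since the last vowel of the plural form *ehuru* is /u/ (a rounded vowel), it takes -uru, giving *ehuruuru*.
The definite form *ehuruuru*: last vowel = /u/, a back vowel → -a → *ehuruurua*.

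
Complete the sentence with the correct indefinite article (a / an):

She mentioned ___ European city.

a

The indefinite article is chosen by the initial *sound* of the following word, not its spelling.
*European* begins with the sound /jʊ/ (eu pronounced /jʊ/) — a consonant sound.
So the article is *a*: She mentioned a European city.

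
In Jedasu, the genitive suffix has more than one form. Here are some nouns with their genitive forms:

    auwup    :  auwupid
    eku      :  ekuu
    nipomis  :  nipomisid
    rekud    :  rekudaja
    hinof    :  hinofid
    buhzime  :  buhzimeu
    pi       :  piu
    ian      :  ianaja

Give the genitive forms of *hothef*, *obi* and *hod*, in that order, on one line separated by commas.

Looking at the final sound of each stem: -id when the stem ends in a voiceless consonant (*auwup*, *nipomis*, *hinof*); -aja when the stem ends in a voiced consonant (*rekud*, *ian*); -u when the stem ends in a vowel (*eku*, *buhzime*, *pi*).
*hothef* — final sound /f/ (a voiceless consonant) → -id → *hothefid*.
The final sound of *obi* is /i/, which is a vowel, so the suffix is -u, giving *obiu*.
The final sound of *hod* is /d/, which is a voiced consonant, so the suffix is -aja, giving *hodaja*.

hothefid, obiu, hodaja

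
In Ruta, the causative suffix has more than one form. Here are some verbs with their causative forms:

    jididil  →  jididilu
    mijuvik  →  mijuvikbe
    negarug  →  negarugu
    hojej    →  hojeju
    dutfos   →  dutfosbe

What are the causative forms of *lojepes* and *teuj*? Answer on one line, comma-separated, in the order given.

lojepesbe, teuju

The pattern is voicing of the final consonant: -be when the stem ends in a voiceless consonant (*mijuvik*, *dutfos*); -u when the stem ends in a voiced consonant (*jididil*, *negarug*, *hojej*).
Since the final consonant of *lojepes* is /s/ (voiceless), it takes -be, giving *lojepesbe*.
*teuj* — final consonant /j/ (voiced) → -u → *teuju*.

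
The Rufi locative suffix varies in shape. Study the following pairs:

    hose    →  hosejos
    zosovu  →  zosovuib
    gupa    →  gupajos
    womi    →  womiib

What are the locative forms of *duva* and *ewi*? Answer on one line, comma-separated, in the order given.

duvajos, ewiib

Looking at the last vowel of each stem: -ib when the last vowel of the stem is a high vowel (*zosovu*, *womi*); -jos when the last vowel of the stem is a non-high vowel (*hose*, *gupa*).
*duva* — last vowel /a/ (a non-high vowel) → -jos → *duvajos*.
*ewi* — last vowel /i/ (a high vowel) → -ib → *ewiib*.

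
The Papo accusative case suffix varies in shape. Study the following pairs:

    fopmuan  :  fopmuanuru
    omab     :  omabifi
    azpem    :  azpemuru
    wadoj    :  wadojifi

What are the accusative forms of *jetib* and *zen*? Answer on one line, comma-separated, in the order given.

Looking at the final consonant of each stem: -uru when the stem ends in a nasal (*fopmuan*, *azpem*); -ifi when the stem ends in a non-nasal consonant (*omab*, *wadoj*).
*jetib* — final consonant /b/ (non-nasal) → -ifi → *jetibifi*.
Since the final consonant of *zen* is /n/ (a nasal), it takes -uru, giving *zenuru*.

jetibifi, zenuru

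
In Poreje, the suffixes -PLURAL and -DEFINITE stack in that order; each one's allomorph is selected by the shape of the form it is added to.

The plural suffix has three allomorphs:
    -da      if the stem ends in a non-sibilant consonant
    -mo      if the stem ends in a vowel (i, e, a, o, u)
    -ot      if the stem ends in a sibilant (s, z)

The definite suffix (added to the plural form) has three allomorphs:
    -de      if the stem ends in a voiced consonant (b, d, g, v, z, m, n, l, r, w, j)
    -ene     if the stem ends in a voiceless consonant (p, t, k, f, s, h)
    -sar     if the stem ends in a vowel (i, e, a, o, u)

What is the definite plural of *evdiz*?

*evdiz*: final sound = /z/, a sibilant → -ot → *evdizot*.
The plural form *evdizot* — final sound /t/ (a voiceless consonant) → -ene → *evdizotene*.

evdizotene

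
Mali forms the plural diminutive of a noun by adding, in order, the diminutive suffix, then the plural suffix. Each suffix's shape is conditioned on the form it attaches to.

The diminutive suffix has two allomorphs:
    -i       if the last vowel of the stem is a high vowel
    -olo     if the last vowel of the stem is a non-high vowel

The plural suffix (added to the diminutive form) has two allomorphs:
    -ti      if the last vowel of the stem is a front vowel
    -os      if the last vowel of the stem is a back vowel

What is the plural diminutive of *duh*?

duhiti

*duh*: last vowel = /u/, a high vowel → -i → *duhi*.
The diminutive form *duhi* — last vowel /i/ (a front vowel) → -ti → *duhiti*.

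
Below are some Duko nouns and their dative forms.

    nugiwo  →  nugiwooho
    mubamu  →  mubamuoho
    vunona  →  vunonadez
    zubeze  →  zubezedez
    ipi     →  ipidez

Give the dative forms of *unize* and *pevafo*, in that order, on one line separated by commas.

The pattern is rounding harmony: -oho when the last vowel of the stem is a rounded vowel (*nugiwo*, *mubamu*); -dez when the last vowel of the stem is an unrounded vowel (*vunona*, *zubeze*, *ipi*).
Since the last vowel of *unize* is /e/ (an unrounded vowel), it takes -dez, giving *unizedez*.
The last vowel of *pevafo* is /o/, which is a rounded vowel, so the suffix is -oho, giving *pevafooho*.

unizedez, pevafooho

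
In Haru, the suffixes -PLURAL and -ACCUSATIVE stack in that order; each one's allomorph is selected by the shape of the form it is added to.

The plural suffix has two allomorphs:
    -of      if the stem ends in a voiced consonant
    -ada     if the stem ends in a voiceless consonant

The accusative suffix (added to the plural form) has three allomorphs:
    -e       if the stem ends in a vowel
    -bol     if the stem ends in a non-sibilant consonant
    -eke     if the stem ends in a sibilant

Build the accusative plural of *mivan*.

mivanofbol

Since the final consonant of *mivan* is /n/ (voiced), it takes -of, giving *mivanof*.
The plural form *mivanof*: final sound = /f/, a non-sibilant consonant → -bol → *mivanofbol*.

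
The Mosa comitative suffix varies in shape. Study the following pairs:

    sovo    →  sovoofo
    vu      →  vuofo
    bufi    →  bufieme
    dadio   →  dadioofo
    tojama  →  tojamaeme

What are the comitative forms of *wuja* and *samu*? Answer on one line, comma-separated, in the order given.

wujaeme, samuofo

Looking at the last vowel of each stem: -ofo when the last vowel of the stem is a rounded vowel (*sovo*, *vu*, *dadio*); -eme when the last vowel of the stem is an unrounded vowel (*bufi*, *tojama*).
The last vowel of *wuja* is /a/, which is an unrounded vowel, so the suffix is -eme, giving *wujaeme*.
Since the last vowel of *samu* is /u/ (a rounded vowel), it takes -ofo, giving *samuofo*.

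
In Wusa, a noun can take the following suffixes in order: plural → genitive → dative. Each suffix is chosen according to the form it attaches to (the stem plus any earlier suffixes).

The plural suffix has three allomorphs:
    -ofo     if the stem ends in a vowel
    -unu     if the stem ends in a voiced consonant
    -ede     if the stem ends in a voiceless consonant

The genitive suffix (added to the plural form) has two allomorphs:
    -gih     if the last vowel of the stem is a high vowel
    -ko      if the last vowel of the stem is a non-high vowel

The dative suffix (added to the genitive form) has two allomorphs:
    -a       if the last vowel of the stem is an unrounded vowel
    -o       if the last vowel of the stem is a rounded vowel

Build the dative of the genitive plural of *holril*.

The final sound of *holril* is /l/, which is a voiced consonant, so the plural suffix is -unu, giving *holrilunu*.
The plural form *holrilunu* — last vowel /u/ (a high vowel) → -gih → *holrilunugih*.
Since the last vowel of the genitive form *holrilunugih* is /i/ (an unrounded vowel), it takes -a, giving *holrilunugiha*.

holrilunugiha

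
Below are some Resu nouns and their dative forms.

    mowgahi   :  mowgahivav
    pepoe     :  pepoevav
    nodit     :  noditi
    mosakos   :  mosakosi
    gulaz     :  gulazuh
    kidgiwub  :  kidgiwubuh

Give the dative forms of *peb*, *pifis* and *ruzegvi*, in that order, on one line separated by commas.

pebuh, pifisi, ruzegvivav

The pattern is voicing of the final sound: -i when the stem ends in a voiceless consonant (*nodit*, *mosakos*); -uh when the stem ends in a voiced consonant (*gulaz*, *kidgiwub*); -vav when the stem ends in a vowel (*mowgahi*, *pepoe*).
Since the final sound of *peb* is /b/ (a voiced consonant), it takes -uh, giving *pebuh*.
*pifis* — final sound /s/ (a voiceless consonant) → -i → *pifisi*.
*ruzegvi* — final sound /i/ (a vowel) → -vav → *ruzegvivav*.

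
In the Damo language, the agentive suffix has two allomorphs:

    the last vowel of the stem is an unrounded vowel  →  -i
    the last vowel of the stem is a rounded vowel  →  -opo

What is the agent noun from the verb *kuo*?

*kuo*: last vowel = /o/, a rounded vowel → -opo → *kuoopo*.

kuoopo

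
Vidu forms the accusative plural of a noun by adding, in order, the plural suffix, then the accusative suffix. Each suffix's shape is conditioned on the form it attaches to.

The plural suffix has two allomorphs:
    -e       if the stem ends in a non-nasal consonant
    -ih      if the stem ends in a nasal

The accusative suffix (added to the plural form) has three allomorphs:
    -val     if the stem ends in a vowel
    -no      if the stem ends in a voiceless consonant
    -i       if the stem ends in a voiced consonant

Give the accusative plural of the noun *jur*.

*jur* — final consonant /r/ (non-nasal) → -e → *jure*.
Since the final sound of the plural form *jure* is /e/ (a vowel), it takes -val, giving *jureval*.

jureval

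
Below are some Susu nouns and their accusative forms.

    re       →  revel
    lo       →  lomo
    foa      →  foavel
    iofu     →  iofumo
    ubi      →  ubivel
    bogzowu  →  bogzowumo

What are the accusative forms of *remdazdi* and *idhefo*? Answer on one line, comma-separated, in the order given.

The alternation tracks the last vowel of the stem — -mo when the last vowel of the stem is a rounded vowel (*lo*, *iofu*, *bogzowu*); -vel when the last vowel of the stem is an unrounded vowel (*re*, *foa*, *ubi*).
The last vowel of *remdazdi* is /i/, which is an unrounded vowel, so the suffix is -vel, giving *remdazdivel*.
Since the last vowel of *idhefo* is /o/ (a rounded vowel), it takes -mo, giving *idhefomo*.

remdazdivel, idhefomo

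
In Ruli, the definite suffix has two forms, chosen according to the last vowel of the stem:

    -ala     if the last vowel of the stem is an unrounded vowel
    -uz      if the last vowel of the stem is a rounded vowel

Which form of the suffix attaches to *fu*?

The last vowel of *fu* is /u/, which is a rounded vowel, so the suffix is -uz.

-uz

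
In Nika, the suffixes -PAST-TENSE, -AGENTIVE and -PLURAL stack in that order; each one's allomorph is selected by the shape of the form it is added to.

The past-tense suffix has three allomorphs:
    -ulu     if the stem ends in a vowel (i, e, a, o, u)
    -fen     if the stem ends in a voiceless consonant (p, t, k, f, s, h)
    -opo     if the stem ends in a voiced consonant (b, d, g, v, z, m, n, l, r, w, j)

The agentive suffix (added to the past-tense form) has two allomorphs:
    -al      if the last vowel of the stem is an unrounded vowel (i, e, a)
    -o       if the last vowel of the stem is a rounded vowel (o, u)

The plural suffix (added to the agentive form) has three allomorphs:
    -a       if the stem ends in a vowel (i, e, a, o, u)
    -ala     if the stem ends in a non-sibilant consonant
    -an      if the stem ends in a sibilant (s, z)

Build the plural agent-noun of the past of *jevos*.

jevosfenalala

Since the final sound of *jevos* is /s/ (a voiceless consonant), it takes -fen, giving *jevosfen*.
The past-tense form *jevosfen*: last vowel = /e/, an unrounded vowel → -al → *jevosfenal*.
The agentive form *jevosfenal* — final sound /l/ (a non-sibilant consonant) → -ala → *jevosfenalala*.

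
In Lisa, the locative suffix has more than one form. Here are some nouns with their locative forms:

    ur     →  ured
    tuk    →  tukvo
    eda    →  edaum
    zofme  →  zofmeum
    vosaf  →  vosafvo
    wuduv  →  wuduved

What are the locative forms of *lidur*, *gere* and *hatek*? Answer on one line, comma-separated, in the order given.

lidured, gereum, hatekvo

The pattern is voicing of the final sound: -vo when the stem ends in a voiceless consonant (*tuk*, *vosaf*); -ed when the stem ends in a voiced consonant (*ur*, *wuduv*); -um when the stem ends in a vowel (*eda*, *zofme*).
Since the final sound of *lidur* is /r/ (a voiced consonant), it takes -ed, giving *lidured*.
*gere* — final sound /e/ (a vowel) → -um → *gereum*.
The final sound of *hatek* is /k/, which is a voiceless consonant, so the suffix is -vo, giving *hatekvo*.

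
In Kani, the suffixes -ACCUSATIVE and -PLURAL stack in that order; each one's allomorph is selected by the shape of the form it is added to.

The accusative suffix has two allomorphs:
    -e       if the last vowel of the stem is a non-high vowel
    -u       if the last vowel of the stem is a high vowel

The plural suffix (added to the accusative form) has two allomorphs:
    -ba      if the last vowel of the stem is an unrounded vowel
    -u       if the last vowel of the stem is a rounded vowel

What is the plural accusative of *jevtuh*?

jevtuhuu

*jevtuh*: last vowel = /u/, a high vowel → -u → *jevtuhu*.
The last vowel of the accusative form *jevtuhu* is /u/, which is a rounded vowel, so the plural suffix is -u, giving *jevtuhuu*.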